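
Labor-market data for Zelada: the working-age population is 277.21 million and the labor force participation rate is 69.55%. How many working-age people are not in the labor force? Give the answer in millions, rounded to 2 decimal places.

About 84.41 million are not in the labor force.

Share not in the labor force = 1 − 0.6955 = 0.3045.
Not in labor force = 0.3045 × 277.21 ≈ 84.41 million.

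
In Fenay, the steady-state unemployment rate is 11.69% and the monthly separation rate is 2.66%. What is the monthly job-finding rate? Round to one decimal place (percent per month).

From u* = s/(s+f): f = s·(1−u)/u.
f = 2.66 × (1 − 0.1169) / 0.1169 = 2.3490 / 0.1169 ≈ 20.1% per month.

Job-finding rate ≈ 20.1% per month.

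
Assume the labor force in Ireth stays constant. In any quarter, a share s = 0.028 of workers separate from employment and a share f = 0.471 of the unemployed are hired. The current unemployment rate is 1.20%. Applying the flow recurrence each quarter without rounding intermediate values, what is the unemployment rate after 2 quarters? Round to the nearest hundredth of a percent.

Unemployment rate after two quarters ≈ 4.50%.

With a fixed labor force, u_{t+1} = u_t + s·(1−u_t) − f·u_t = u_t·(1−s−f) + s.
Here 1−s−f = 0.501 and s = 0.028.
u_1 = 0.012000 × 0.501 + 0.028 = 0.034012.
u_2 = 0.034012 × 0.501 + 0.028 = 0.045040.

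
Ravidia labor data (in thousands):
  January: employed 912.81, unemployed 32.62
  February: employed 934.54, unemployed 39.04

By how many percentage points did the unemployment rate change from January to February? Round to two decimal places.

January: labor force = 912.81 + 32.62 = 945.43; u = 32.62/945.43 = 3.45%.
February: labor force = 934.54 + 39.04 = 973.58; u = 39.04/973.58 = 4.01%.
Change = 4.01% − 3.45% = +0.56 pp.

The unemployment rate changed by +0.56 percentage points.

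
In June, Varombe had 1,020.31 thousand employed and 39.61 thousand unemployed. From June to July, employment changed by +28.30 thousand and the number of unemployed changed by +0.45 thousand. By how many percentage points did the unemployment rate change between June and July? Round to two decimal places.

June: labor force = 1,020.31 + 39.61 = 1,059.92; u = 39.61/1,059.92 = 3.74%.
July: labor force = 1,048.61 + 40.06 = 1,088.67; u = 40.06/1,088.67 = 3.68%.
Change = 3.68% − 3.74% = −0.06 pp.

The unemployment rate changed by −0.06 percentage points.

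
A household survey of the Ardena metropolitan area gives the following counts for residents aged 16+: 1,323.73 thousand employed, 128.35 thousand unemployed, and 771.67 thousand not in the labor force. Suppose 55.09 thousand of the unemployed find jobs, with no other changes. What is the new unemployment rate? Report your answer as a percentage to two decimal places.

New unemployment rate ≈ 5.05%.

Initially, labor force = 1,323.73 + 128.35 = 1,452.08 thousand, so u = 128.35/1,452.08 = 8.84%.
After the change, unemployed falls and employed rises by 55.09; labor force unchanged → E = 1,378.82, U = 73.26, labor force = 1,452.08 thousand.
New unemployment rate = 73.26 / 1,452.08 = 5.05%.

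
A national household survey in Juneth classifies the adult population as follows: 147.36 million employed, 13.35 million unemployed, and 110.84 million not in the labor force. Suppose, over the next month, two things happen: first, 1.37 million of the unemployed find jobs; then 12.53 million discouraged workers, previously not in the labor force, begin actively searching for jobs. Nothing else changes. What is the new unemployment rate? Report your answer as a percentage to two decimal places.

New unemployment rate ≈ 14.15%.

Initially, labor force = 147.36 + 13.35 = 160.71 million, so u = 13.35/160.71 = 8.31%.
After the first change, unemployed falls and employed rises by 1.37; labor force unchanged → E = 148.73, U = 11.98, labor force = 160.71 million.
After the second change, unemployed and labor force both rise by 12.53 → E = 148.73, U = 24.51, labor force = 173.24 million.
New unemployment rate = 24.51 / 173.24 = 14.15%.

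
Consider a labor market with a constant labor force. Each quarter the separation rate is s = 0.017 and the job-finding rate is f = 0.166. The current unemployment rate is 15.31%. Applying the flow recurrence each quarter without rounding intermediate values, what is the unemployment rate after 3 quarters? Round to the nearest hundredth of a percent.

With a fixed labor force, u_{t+1} = u_t + s·(1−u_t) − f·u_t = u_t·(1−s−f) + s.
Here 1−s−f = 0.817 and s = 0.017.
u_1 = 0.153100 × 0.817 + 0.017 = 0.142083.
u_2 = 0.142083 × 0.817 + 0.017 = 0.133082.
u_3 = 0.133082 × 0.817 + 0.017 = 0.125728.

Unemployment rate after three quarters ≈ 12.57%.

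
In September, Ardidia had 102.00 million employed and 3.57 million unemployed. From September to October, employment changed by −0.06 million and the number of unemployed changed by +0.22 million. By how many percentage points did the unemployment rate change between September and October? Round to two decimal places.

September: labor force = 102.00 + 3.57 = 105.57; u = 3.57/105.57 = 3.38%.
October: labor force = 101.94 + 3.79 = 105.73; u = 3.79/105.73 = 3.58%.
Change = 3.58% − 3.38% = +0.20 pp.

The unemployment rate changed by +0.20 percentage points.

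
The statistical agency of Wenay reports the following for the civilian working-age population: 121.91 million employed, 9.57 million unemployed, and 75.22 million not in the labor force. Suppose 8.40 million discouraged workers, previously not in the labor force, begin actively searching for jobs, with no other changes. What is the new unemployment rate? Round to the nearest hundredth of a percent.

New unemployment rate ≈ 12.85%.

Initially, labor force = 121.91 + 9.57 = 131.48 million, so u = 9.57/131.48 = 7.28%.
After the change, unemployed and labor force both rise by 8.40 → E = 121.91, U = 17.97, labor force = 139.88 million.
New unemployment rate = 17.97 / 139.88 = 12.85%.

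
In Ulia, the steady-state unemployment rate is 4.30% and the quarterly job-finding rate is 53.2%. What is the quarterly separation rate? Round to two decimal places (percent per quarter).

From u* = s/(s+f): s = u·f/(1−u).
s = 0.0430 × 53.2 / (1 − 0.0430) = 2.2876 / 0.9570 ≈ 2.39% per quarter.

Separation rate ≈ 2.39% per quarter.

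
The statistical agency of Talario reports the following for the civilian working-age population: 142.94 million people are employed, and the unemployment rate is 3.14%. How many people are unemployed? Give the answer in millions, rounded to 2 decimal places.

About 4.63 million are unemployed.

Let U be the number unemployed. The labor force is E + U, and U/(E+U) = 0.0314.
So U = 0.0314 × 142.94 / (1 − 0.0314) = 4.4883 / 0.9686 ≈ 4.63 million.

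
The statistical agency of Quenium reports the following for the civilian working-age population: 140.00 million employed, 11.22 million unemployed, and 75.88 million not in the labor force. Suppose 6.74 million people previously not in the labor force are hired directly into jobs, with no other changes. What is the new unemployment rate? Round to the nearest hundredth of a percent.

New unemployment rate ≈ 7.10%.

Initially, labor force = 140.00 + 11.22 = 151.22 million, so u = 11.22/151.22 = 7.42%.
After the change, employed and labor force both rise by 6.74; unemployed unchanged → E = 146.74, U = 11.22, labor force = 157.96 million.
New unemployment rate = 11.22 / 157.96 = 7.10%.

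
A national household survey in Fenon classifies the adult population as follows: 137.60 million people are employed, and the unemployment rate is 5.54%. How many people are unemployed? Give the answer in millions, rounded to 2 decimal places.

About 8.07 million are unemployed.

Let U be the number unemployed. The labor force is E + U, and U/(E+U) = 0.0554.
So U = 0.0554 × 137.60 / (1 − 0.0554) = 7.6230 / 0.9446 ≈ 8.07 million.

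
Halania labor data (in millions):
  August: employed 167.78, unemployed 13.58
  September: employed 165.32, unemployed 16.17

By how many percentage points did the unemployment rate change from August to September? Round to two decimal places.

August: labor force = 167.78 + 13.58 = 181.36; u = 13.58/181.36 = 7.49%.
September: labor force = 165.32 + 16.17 = 181.49; u = 16.17/181.49 = 8.91%.
Change = 8.91% − 7.49% = +1.42 pp.

The unemployment rate changed by +1.42 percentage points.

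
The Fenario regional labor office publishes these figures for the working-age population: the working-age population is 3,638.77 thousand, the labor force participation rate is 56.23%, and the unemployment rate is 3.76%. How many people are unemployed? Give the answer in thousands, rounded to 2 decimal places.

About 76.93 thousand are unemployed.

Labor force = 0.5623 × 3,638.77 = 2,046.08 thousand.
Unemployed = 0.0376 × 2,046.08 ≈ 76.93 thousand.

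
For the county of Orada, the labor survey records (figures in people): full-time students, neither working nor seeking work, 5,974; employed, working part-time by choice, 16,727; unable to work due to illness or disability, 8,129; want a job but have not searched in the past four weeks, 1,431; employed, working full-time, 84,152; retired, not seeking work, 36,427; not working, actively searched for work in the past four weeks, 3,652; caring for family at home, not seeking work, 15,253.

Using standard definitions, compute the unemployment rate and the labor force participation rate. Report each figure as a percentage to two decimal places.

Employed = 16,727 + 84,152 = 100,879.
Unemployed = 3,652.
Labor force = 100,879 + 3,652 = 104,531.
Not in labor force = 5,974 + 8,129 + 1,431 + 36,427 + 15,253 = 67,214 (those not working and not actively searching are outside the labor force — including those who want a job but have given up searching).
Civilian working-age population = 104,531 + 67,214 = 171,745.
Unemployment rate = 3,652 / 104,531 = 3.49%.
Labor force participation rate = 104,531 / 171,745 = 60.86%.

Unemployment rate ≈ 3.49%; labor force participation rate ≈ 60.86%.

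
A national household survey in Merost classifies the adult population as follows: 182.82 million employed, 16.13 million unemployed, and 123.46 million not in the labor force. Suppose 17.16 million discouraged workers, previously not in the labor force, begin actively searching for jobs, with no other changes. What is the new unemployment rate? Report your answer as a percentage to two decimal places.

Initially, labor force = 182.82 + 16.13 = 198.95 million, so u = 16.13/198.95 = 8.11%.
After the change, unemployed and labor force both rise by 17.16 → E = 182.82, U = 33.29, labor force = 216.11 million.
New unemployment rate = 33.29 / 216.11 = 15.40%.

New unemployment rate ≈ 15.40%.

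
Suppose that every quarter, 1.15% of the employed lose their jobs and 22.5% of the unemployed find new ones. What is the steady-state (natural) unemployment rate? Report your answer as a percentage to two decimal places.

Steady-state unemployment rate ≈ 4.86%.

At steady state the flows balance: s·E = f·U, so U/(E+U) = s/(s+f).
u* = 1.15 / (1.15 + 22.5) = 1.15 / 23.65 = 4.86%.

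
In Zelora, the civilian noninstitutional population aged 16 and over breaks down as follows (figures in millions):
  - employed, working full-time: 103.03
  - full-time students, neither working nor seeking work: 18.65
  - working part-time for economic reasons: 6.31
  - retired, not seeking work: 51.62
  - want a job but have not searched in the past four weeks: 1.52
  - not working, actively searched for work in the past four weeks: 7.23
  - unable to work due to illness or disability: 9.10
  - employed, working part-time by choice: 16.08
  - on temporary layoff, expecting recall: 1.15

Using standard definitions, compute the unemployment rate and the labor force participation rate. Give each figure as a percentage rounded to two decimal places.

Employed = 103.03 + 6.31 + 16.08 = 125.42 million (anyone who worked, including part-time for economic reasons, counts as employed).
Unemployed = 7.23 + 1.15 = 8.38 million (jobless and actively searching, or on temporary layoff).
Labor force = 125.42 + 8.38 = 133.80 million.
Not in labor force = 18.65 + 51.62 + 1.52 + 9.10 = 80.89 million (those not working and not actively searching are outside the labor force — including those who want a job but have given up searching).
Civilian working-age population = 133.80 + 80.89 = 214.69 million.
Unemployment rate = 8.38 / 133.80 = 6.26%.
Labor force participation rate = 133.80 / 214.69 = 62.32%.

Unemployment rate ≈ 6.26%; labor force participation rate ≈ 62.32%.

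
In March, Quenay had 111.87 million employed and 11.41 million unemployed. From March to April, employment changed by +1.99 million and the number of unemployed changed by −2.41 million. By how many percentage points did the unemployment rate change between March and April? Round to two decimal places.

The unemployment rate changed by −1.93 percentage points.

March: labor force = 111.87 + 11.41 = 123.28; u = 11.41/123.28 = 9.26%.
April: labor force = 113.86 + 9.00 = 122.86; u = 9.00/122.86 = 7.33%.
Change = 7.33% − 9.26% = −1.93 pp.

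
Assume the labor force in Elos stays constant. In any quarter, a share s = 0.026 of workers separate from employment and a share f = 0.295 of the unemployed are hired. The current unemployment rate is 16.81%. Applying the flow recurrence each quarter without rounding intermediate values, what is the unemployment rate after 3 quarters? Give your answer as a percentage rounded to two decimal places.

Unemployment rate after three quarters ≈ 10.83%.

With a fixed labor force, u_{t+1} = u_t + s·(1−u_t) − f·u_t = u_t·(1−s−f) + s.
Here 1−s−f = 0.679 and s = 0.026.
u_1 = 0.168100 × 0.679 + 0.026 = 0.140140.
u_2 = 0.140140 × 0.679 + 0.026 = 0.121155.
u_3 = 0.121155 × 0.679 + 0.026 = 0.108264.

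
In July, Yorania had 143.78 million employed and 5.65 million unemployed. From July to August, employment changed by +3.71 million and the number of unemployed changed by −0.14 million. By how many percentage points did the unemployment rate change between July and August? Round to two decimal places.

July: labor force = 143.78 + 5.65 = 149.43; u = 5.65/149.43 = 3.78%.
August: labor force = 147.49 + 5.51 = 153.00; u = 5.51/153.00 = 3.60%.
Change = 3.60% − 3.78% = −0.18 pp.

The unemployment rate changed by −0.18 percentage points.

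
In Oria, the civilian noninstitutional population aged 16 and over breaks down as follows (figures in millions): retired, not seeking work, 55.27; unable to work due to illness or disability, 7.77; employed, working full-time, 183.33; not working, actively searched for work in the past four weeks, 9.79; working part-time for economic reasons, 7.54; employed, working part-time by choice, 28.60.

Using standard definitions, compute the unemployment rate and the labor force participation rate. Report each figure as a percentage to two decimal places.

Unemployment rate ≈ 4.27%; labor force participation rate ≈ 78.43%.

Employed = 183.33 + 7.54 + 28.60 = 219.47 million (anyone who worked, including part-time for economic reasons, counts as employed).
Unemployed = 9.79 million.
Labor force = 219.47 + 9.79 = 229.26 million.
Not in labor force = 55.27 + 7.77 = 63.04 million (those not working and not actively searching are outside the labor force).
Civilian working-age population = 229.26 + 63.04 = 292.30 million.
Unemployment rate = 9.79 / 229.26 = 4.27%.
Labor force participation rate = 229.26 / 292.30 = 78.43%.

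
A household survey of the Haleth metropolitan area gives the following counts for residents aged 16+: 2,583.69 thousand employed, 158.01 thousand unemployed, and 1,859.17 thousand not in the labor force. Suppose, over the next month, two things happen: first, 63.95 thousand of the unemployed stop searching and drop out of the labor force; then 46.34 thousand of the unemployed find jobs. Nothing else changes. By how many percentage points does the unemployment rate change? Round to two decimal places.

Initially, labor force = 2,583.69 + 158.01 = 2,741.70 thousand, so u = 158.01/2,741.70 = 5.76%.
After the first change, unemployed and labor force both fall by 63.95 → E = 2,583.69, U = 94.06, labor force = 2,677.75 thousand.
After the second change, unemployed falls and employed rises by 46.34; labor force unchanged → E = 2,630.03, U = 47.72, labor force = 2,677.75 thousand.
New unemployment rate = 47.72 / 2,677.75 = 1.78%.
Change = 1.78% − 5.76% = −3.98 percentage points.

The unemployment rate changes by −3.98 percentage points.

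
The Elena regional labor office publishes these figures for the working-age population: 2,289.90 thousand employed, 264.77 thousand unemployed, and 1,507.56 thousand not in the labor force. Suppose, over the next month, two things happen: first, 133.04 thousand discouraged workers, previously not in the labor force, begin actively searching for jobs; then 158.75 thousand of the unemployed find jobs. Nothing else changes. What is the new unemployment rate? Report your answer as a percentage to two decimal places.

Initially, labor force = 2,289.90 + 264.77 = 2,554.67 thousand, so u = 264.77/2,554.67 = 10.36%.
After the first change, unemployed and labor force both rise by 133.04 → E = 2,289.90, U = 397.81, labor force = 2,687.71 thousand.
After the second change, unemployed falls and employed rises by 158.75; labor force unchanged → E = 2,448.65, U = 239.06, labor force = 2,687.71 thousand.
New unemployment rate = 239.06 / 2,687.71 = 8.89%.

New unemployment rate ≈ 8.89%.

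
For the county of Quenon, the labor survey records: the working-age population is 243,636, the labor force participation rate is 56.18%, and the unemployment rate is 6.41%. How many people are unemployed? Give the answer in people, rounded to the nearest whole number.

Labor force = 0.5618 × 243,636 = 136,875.
Unemployed = 0.0641 × 136,875 ≈ 8,774.

About 8,774 are unemployed.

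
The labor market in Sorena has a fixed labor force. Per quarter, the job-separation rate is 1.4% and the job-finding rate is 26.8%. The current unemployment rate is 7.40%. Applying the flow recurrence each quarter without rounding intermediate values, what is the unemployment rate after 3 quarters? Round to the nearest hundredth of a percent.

With a fixed labor force, u_{t+1} = u_t + s·(1−u_t) − f·u_t = u_t·(1−s−f) + s.
Here 1−s−f = 0.718 and s = 0.014.
u_1 = 0.074000 × 0.718 + 0.014 = 0.067132.
u_2 = 0.067132 × 0.718 + 0.014 = 0.062201.
u_3 = 0.062201 × 0.718 + 0.014 = 0.058660.

Unemployment rate after three quarters ≈ 5.87%.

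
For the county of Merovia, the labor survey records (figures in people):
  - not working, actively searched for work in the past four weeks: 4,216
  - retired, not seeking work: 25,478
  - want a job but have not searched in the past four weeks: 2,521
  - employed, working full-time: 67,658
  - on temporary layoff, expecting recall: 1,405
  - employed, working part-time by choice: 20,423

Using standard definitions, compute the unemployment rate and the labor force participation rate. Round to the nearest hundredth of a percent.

Employed = 67,658 + 20,423 = 88,081.
Unemployed = 4,216 + 1,405 = 5,621 (jobless and actively searching, or on temporary layoff).
Labor force = 88,081 + 5,621 = 93,702.
Not in labor force = 25,478 + 2,521 = 27,999 (those not working and not actively searching are outside the labor force — including those who want a job but have given up searching).
Civilian working-age population = 93,702 + 27,999 = 121,701.
Unemployment rate = 5,621 / 93,702 = 6.00%.
Labor force participation rate = 93,702 / 121,701 = 76.99%.

Unemployment rate ≈ 6.00%; labor force participation rate ≈ 76.99%.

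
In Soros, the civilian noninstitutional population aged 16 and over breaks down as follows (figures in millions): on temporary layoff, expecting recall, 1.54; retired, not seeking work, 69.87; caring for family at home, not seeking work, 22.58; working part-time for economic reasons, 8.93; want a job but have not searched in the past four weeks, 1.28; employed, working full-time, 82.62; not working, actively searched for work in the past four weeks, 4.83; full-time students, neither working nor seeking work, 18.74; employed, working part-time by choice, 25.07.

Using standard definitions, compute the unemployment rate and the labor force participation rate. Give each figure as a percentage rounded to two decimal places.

Unemployment rate ≈ 5.18%; labor force participation rate ≈ 52.23%.

Employed = 8.93 + 82.62 + 25.07 = 116.62 million (anyone who worked, including part-time for economic reasons, counts as employed).
Unemployed = 1.54 + 4.83 = 6.37 million (jobless and actively searching, or on temporary layoff).
Labor force = 116.62 + 6.37 = 122.99 million.
Not in labor force = 69.87 + 22.58 + 1.28 + 18.74 = 112.47 million (those not working and not actively searching are outside the labor force — including those who want a job but have given up searching).
Civilian working-age population = 122.99 + 112.47 = 235.46 million.
Unemployment rate = 6.37 / 122.99 = 5.18%.
Labor force participation rate = 122.99 / 235.46 = 52.23%.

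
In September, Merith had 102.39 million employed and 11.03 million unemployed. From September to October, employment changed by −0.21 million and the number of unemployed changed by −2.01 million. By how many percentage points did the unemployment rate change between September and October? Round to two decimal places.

The unemployment rate changed by −1.61 percentage points.

September: labor force = 102.39 + 11.03 = 113.42; u = 11.03/113.42 = 9.72%.
October: labor force = 102.18 + 9.02 = 111.20; u = 9.02/111.20 = 8.11%.
Change = 8.11% − 9.72% = −1.61 pp.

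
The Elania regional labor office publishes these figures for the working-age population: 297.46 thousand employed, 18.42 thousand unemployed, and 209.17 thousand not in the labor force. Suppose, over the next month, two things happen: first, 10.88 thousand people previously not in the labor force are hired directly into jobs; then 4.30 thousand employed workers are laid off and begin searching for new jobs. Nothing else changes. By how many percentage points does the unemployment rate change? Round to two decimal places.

The unemployment rate changes by +1.12 percentage points.

Initially, labor force = 297.46 + 18.42 = 315.88 thousand, so u = 18.42/315.88 = 5.83%.
After the first change, employed and labor force both rise by 10.88; unemployed unchanged → E = 308.34, U = 18.42, labor force = 326.76 thousand.
After the second change, employed falls and unemployed rises by 4.30; labor force unchanged → E = 304.04, U = 22.72, labor force = 326.76 thousand.
New unemployment rate = 22.72 / 326.76 = 6.95%.
Change = 6.95% − 5.83% = +1.12 percentage points.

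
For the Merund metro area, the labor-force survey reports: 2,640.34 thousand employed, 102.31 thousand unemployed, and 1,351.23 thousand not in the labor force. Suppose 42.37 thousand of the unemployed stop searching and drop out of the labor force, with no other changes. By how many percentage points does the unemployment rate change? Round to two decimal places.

The unemployment rate changes by −1.51 percentage points.

Initially, labor force = 2,640.34 + 102.31 = 2,742.65 thousand, so u = 102.31/2,742.65 = 3.73%.
After the change, unemployed and labor force both fall by 42.37 → E = 2,640.34, U = 59.94, labor force = 2,700.28 thousand.
New unemployment rate = 59.94 / 2,700.28 = 2.22%.
Change = 2.22% − 3.73% = −1.51 percentage points.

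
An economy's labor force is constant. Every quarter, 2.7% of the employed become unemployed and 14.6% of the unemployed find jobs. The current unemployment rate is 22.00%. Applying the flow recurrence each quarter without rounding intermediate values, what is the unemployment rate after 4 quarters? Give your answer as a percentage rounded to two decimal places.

With a fixed labor force, u_{t+1} = u_t + s·(1−u_t) − f·u_t = u_t·(1−s−f) + s.
Here 1−s−f = 0.827 and s = 0.027.
u_1 = 0.220000 × 0.827 + 0.027 = 0.208940.
u_2 = 0.208940 × 0.827 + 0.027 = 0.199793.
u_3 = 0.199793 × 0.827 + 0.027 = 0.192229.
u_4 = 0.192229 × 0.827 + 0.027 = 0.185973.

Unemployment rate after four quarters ≈ 18.60%.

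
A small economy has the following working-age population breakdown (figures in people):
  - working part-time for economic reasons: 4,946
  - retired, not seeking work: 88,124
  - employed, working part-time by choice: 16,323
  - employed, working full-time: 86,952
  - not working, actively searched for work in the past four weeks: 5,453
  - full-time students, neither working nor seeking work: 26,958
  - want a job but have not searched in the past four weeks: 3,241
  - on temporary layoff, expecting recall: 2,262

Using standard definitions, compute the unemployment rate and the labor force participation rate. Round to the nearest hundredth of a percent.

Employed = 4,946 + 16,323 + 86,952 = 108,221 (anyone who worked, including part-time for economic reasons, counts as employed).
Unemployed = 5,453 + 2,262 = 7,715 (jobless and actively searching, or on temporary layoff).
Labor force = 108,221 + 7,715 = 115,936.
Not in labor force = 88,124 + 26,958 + 3,241 = 118,323 (those not working and not actively searching are outside the labor force — including those who want a job but have given up searching).
Civilian working-age population = 115,936 + 118,323 = 234,259.
Unemployment rate = 7,715 / 115,936 = 6.65%.
Labor force participation rate = 115,936 / 234,259 = 49.49%.

Unemployment rate ≈ 6.65%; labor force participation rate ≈ 49.49%.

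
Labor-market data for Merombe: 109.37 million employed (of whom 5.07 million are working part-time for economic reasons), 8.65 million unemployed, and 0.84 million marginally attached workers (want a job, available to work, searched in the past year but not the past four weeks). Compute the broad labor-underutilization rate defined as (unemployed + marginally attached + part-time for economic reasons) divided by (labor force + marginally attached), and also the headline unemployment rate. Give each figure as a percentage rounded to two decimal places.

Labor force = 109.37 + 8.65 = 118.02 million.
Numerator = 8.65 + 0.84 + 5.07 = 14.56 million.
Denominator = 118.02 + 0.84 = 118.86 million.
Broad rate = 14.56 / 118.86 = 12.25%.
Headline unemployment rate = 8.65 / 118.02 = 7.33%.

Broad underutilization rate ≈ 12.25%; headline unemployment rate ≈ 7.33%.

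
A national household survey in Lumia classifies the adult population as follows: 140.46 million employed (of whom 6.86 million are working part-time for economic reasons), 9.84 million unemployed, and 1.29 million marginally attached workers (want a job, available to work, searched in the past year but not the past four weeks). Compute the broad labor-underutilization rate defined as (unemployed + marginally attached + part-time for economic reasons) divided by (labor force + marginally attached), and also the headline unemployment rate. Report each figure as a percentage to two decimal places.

Labor force = 140.46 + 9.84 = 150.30 million.
Numerator = 9.84 + 1.29 + 6.86 = 17.99 million.
Denominator = 150.30 + 1.29 = 151.59 million.
Broad rate = 17.99 / 151.59 = 11.87%.
Headline unemployment rate = 9.84 / 150.30 = 6.55%.

Broad underutilization rate ≈ 11.87%; headline unemployment rate ≈ 6.55%.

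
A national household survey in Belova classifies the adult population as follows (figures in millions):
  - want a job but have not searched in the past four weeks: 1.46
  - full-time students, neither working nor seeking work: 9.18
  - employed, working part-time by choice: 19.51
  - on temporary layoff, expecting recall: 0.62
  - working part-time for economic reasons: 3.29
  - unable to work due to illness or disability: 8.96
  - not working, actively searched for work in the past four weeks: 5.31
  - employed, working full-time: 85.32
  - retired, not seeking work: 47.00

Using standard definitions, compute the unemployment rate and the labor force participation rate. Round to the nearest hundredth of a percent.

Employed = 19.51 + 3.29 + 85.32 = 108.12 million (anyone who worked, including part-time for economic reasons, counts as employed).
Unemployed = 0.62 + 5.31 = 5.93 million (jobless and actively searching, or on temporary layoff).
Labor force = 108.12 + 5.93 = 114.05 million.
Not in labor force = 1.46 + 9.18 + 8.96 + 47.00 = 66.60 million (those not working and not actively searching are outside the labor force — including those who want a job but have given up searching).
Civilian working-age population = 114.05 + 66.60 = 180.65 million.
Unemployment rate = 5.93 / 114.05 = 5.20%.
Labor force participation rate = 114.05 / 180.65 = 63.13%.

Unemployment rate ≈ 5.20%; labor force participation rate ≈ 63.13%.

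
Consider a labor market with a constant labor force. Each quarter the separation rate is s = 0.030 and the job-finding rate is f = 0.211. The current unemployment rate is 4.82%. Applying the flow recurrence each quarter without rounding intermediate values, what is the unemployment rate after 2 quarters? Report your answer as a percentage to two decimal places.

Unemployment rate after two quarters ≈ 8.05%.

With a fixed labor force, u_{t+1} = u_t + s·(1−u_t) − f·u_t = u_t·(1−s−f) + s.
Here 1−s−f = 0.759 and s = 0.030.
u_1 = 0.048200 × 0.759 + 0.030 = 0.066584.
u_2 = 0.066584 × 0.759 + 0.030 = 0.080537.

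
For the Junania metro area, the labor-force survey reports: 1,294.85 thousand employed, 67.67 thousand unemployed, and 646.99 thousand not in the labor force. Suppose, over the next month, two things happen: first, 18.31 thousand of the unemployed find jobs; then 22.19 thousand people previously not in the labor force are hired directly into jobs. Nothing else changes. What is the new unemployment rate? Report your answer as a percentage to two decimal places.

New unemployment rate ≈ 3.56%.

Initially, labor force = 1,294.85 + 67.67 = 1,362.52 thousand, so u = 67.67/1,362.52 = 4.97%.
After the first change, unemployed falls and employed rises by 18.31; labor force unchanged → E = 1,313.16, U = 49.36, labor force = 1,362.52 thousand.
After the second change, employed and labor force both rise by 22.19; unemployed unchanged → E = 1,335.35, U = 49.36, labor force = 1,384.71 thousand.
New unemployment rate = 49.36 / 1,384.71 = 3.56%.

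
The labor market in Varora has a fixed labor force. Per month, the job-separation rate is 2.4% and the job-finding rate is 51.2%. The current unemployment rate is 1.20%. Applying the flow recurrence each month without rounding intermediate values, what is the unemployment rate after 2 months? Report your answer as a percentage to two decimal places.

With a fixed labor force, u_{t+1} = u_t + s·(1−u_t) − f·u_t = u_t·(1−s−f) + s.
Here 1−s−f = 0.464 and s = 0.024.
u_1 = 0.012000 × 0.464 + 0.024 = 0.029568.
u_2 = 0.029568 × 0.464 + 0.024 = 0.037720.

Unemployment rate after two months ≈ 3.77%.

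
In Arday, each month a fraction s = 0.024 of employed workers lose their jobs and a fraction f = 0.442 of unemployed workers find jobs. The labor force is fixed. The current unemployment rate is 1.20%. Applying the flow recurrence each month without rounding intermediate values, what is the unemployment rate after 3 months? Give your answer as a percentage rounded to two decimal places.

With a fixed labor force, u_{t+1} = u_t + s·(1−u_t) − f·u_t = u_t·(1−s−f) + s.
Here 1−s−f = 0.534 and s = 0.024.
u_1 = 0.012000 × 0.534 + 0.024 = 0.030408.
u_2 = 0.030408 × 0.534 + 0.024 = 0.040238.
u_3 = 0.040238 × 0.534 + 0.024 = 0.045487.

Unemployment rate after three months ≈ 4.55%.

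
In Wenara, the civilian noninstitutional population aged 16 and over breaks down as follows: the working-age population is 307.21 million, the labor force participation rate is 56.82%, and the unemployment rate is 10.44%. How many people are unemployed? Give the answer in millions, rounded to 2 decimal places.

About 18.22 million are unemployed.

Labor force = 0.5682 × 307.21 = 174.56 million.
Unemployed = 0.1044 × 174.56 ≈ 18.22 million.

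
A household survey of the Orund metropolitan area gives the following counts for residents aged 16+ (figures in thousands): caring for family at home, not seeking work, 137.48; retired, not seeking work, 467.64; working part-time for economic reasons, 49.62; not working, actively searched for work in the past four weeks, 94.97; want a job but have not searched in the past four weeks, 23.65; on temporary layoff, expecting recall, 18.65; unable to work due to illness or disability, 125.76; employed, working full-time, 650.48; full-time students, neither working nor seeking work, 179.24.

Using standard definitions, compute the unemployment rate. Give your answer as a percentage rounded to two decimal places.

Employed = 49.62 + 650.48 = 700.10 thousand (anyone who worked, including part-time for economic reasons, counts as employed).
Unemployed = 94.97 + 18.65 = 113.62 thousand (jobless and actively searching, or on temporary layoff).
Labor force = 700.10 + 113.62 = 813.72 thousand.
Unemployment rate = 113.62 / 813.72 = 13.96%.

Unemployment rate ≈ 13.96%.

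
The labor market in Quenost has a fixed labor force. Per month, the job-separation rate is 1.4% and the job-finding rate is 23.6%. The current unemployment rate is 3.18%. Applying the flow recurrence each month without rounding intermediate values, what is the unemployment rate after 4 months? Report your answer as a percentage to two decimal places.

With a fixed labor force, u_{t+1} = u_t + s·(1−u_t) − f·u_t = u_t·(1−s−f) + s.
Here 1−s−f = 0.750 and s = 0.014.
u_1 = 0.031800 × 0.750 + 0.014 = 0.037850.
u_2 = 0.037850 × 0.750 + 0.014 = 0.042388.
u_3 = 0.042388 × 0.750 + 0.014 = 0.045791.
u_4 = 0.045791 × 0.750 + 0.014 = 0.048343.

Unemployment rate after four months ≈ 4.83%.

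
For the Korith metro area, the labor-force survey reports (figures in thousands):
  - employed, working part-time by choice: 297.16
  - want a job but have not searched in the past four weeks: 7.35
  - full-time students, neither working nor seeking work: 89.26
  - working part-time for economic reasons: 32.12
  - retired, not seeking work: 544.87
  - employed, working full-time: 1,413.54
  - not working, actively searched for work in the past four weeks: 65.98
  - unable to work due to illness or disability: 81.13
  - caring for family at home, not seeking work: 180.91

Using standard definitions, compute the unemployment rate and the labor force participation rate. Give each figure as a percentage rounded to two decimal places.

Employed = 297.16 + 32.12 + 1,413.54 = 1,742.82 thousand (anyone who worked, including part-time for economic reasons, counts as employed).
Unemployed = 65.98 thousand.
Labor force = 1,742.82 + 65.98 = 1,808.80 thousand.
Not in labor force = 7.35 + 89.26 + 544.87 + 81.13 + 180.91 = 903.52 thousand (those not working and not actively searching are outside the labor force — including those who want a job but have given up searching).
Civilian working-age population = 1,808.80 + 903.52 = 2,712.32 thousand.
Unemployment rate = 65.98 / 1,808.80 = 3.65%.
Labor force participation rate = 1,808.80 / 2,712.32 = 66.69%.

Unemployment rate ≈ 3.65%; labor force participation rate ≈ 66.69%.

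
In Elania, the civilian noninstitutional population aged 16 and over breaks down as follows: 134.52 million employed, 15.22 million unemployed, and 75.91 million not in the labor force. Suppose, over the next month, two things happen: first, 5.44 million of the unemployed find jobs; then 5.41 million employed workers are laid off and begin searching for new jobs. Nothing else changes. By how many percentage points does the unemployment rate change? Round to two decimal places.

Initially, labor force = 134.52 + 15.22 = 149.74 million, so u = 15.22/149.74 = 10.16%.
After the first change, unemployed falls and employed rises by 5.44; labor force unchanged → E = 139.96, U = 9.78, labor force = 149.74 million.
After the second change, employed falls and unemployed rises by 5.41; labor force unchanged → E = 134.55, U = 15.19, labor force = 149.74 million.
New unemployment rate = 15.19 / 149.74 = 10.14%.
Change = 10.14% − 10.16% = −0.02 percentage points.

The unemployment rate changes by −0.02 percentage points.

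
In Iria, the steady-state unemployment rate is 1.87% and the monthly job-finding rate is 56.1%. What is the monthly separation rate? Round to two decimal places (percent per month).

Separation rate ≈ 1.07% per month.

From u* = s/(s+f): s = u·f/(1−u).
s = 0.0187 × 56.1 / (1 − 0.0187) = 1.0491 / 0.9813 ≈ 1.07% per month.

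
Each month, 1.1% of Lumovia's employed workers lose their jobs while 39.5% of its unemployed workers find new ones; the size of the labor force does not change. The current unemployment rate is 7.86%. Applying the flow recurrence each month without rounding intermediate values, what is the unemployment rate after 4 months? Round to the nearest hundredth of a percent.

Unemployment rate after four months ≈ 3.35%.

With a fixed labor force, u_{t+1} = u_t + s·(1−u_t) − f·u_t = u_t·(1−s−f) + s.
Here 1−s−f = 0.594 and s = 0.011.
u_1 = 0.078600 × 0.594 + 0.011 = 0.057688.
u_2 = 0.057688 × 0.594 + 0.011 = 0.045267.
u_3 = 0.045267 × 0.594 + 0.011 = 0.037889.
u_4 = 0.037889 × 0.594 + 0.011 = 0.033506.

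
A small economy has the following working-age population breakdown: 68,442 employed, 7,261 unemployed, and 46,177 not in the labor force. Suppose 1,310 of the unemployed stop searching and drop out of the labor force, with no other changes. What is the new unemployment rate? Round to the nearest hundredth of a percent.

New unemployment rate ≈ 8.00%.

Initially, labor force = 68,442 + 7,261 = 75,703, so u = 7,261/75,703 = 9.59%.
After the change, unemployed and labor force both fall by 1,310 → E = 68,442, U = 5,951, labor force = 74,393.
New unemployment rate = 5,951 / 74,393 = 8.00%.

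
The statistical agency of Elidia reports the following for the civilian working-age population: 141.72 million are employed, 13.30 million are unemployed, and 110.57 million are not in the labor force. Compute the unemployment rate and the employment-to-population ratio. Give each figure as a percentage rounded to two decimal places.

Labor force = employed + unemployed = 141.72 + 13.30 = 155.02 million.
Working-age population = 155.02 + 110.57 = 265.59 million.
Unemployment rate = 13.30 / 155.02 = 8.58%.
Employment-population ratio = 141.72 / 265.59 = 53.36%.

Unemployment rate ≈ 8.58%; employment-population ratio ≈ 53.36%.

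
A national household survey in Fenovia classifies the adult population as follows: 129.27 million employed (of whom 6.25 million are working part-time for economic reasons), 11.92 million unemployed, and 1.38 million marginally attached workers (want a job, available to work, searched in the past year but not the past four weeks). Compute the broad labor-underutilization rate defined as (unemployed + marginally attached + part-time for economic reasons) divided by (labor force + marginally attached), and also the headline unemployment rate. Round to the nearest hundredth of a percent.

Labor force = 129.27 + 11.92 = 141.19 million.
Numerator = 11.92 + 1.38 + 6.25 = 19.55 million.
Denominator = 141.19 + 1.38 = 142.57 million.
Broad rate = 19.55 / 142.57 = 13.71%.
Headline unemployment rate = 11.92 / 141.19 = 8.44%.

Broad underutilization rate ≈ 13.71%; headline unemployment rate ≈ 8.44%.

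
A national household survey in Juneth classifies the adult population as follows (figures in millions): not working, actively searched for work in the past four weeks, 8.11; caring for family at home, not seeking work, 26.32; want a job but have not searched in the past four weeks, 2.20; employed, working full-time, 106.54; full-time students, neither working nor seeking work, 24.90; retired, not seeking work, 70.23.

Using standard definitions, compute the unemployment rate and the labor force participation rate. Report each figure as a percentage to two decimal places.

Employed = 106.54 million.
Unemployed = 8.11 million.
Labor force = 106.54 + 8.11 = 114.65 million.
Not in labor force = 26.32 + 2.20 + 24.90 + 70.23 = 123.65 million (those not working and not actively searching are outside the labor force — including those who want a job but have given up searching).
Civilian working-age population = 114.65 + 123.65 = 238.30 million.
Unemployment rate = 8.11 / 114.65 = 7.07%.
Labor force participation rate = 114.65 / 238.30 = 48.11%.

Unemployment rate ≈ 7.07%; labor force participation rate ≈ 48.11%.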